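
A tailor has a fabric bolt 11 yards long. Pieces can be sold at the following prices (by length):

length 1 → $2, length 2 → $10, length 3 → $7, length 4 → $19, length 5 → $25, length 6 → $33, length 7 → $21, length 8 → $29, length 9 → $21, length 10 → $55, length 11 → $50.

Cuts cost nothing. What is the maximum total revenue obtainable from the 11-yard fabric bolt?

Build v[k] bottom-up: v[k] = max over allowed piece i of (p[i] + v[k−i]).
v[1] = 2
v[2] = 10
v[3] = 12  (first piece 1, then v[2]=10)
v[4] = 20  (first piece 2, then v[2]=10)
v[5] = 25
v[6] = 33
v[7] = 35  (first piece 1, then v[6]=33)
v[8] = 43  (first piece 2, then v[6]=33)
v[9] = 45  (first piece 1, then v[8]=43)
v[10] = 55
v[11] = 58  (first piece 5, then v[6]=33)
One optimal cutting: 6 + 5 → $33 + $25 = $58.

58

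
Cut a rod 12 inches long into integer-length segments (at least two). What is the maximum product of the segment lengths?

81

Define f[k] = max over 1≤i<k of i · max(k−i, f[k−i]); the inner max lets the remainder stay uncut if that's better.
f[2] = 1·max(1,0) = 1·1 = 1
f[3] = 1·max(2,1) = 1·2 = 2
f[4] = 2·max(2,1) = 2·2 = 4
f[5] = 2·max(3,2) = 2·3 = 6
f[6] = 3·max(3,2) = 3·3 = 9
f[7] = 2·max(5,6) = 2·6 = 12
f[8] = 2·max(6,9) = 2·9 = 18
f[9] = 3·max(6,9) = 3·9 = 27
f[10] = 2·max(8,18) = 2·18 = 36
f[11] = 2·max(9,27) = 2·27 = 54
f[12] = 3·max(9,27) = 3·27 = 81
One optimal split: 3 + 3 + 3 + 3; product 3·3·3·3 = 81.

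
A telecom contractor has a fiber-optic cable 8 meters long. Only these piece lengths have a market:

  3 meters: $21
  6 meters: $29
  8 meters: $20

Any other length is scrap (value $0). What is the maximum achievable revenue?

Build f[k] bottom-up: f[k] = max over allowed piece i of (p[i] + f[k−i]).
f[1] = 0
f[2] = 0
f[3] = 21
f[4] = 21
f[5] = 21
f[6] = 42  (first piece 3, then f[3]=21)
f[7] = 42
f[8] = 42
One optimal cutting: pieces 3 + 3 with 2 meters of scrap → $42.

42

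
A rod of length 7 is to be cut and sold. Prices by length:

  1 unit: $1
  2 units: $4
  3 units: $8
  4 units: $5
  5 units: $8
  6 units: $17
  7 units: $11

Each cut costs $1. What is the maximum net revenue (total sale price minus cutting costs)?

Build r[k] bottom-up: r[k] = max over allowed piece i of (p[i] + r[k−i]) − 1 per cut.
r[1] = 1
r[2] = max(1+1-1, 4+0) = 4
r[3] = max(1+4-1, 4+1-1, 8+0) = 8
r[4] = max(1+8-1, 4+4-1, 8+1-1, 5+0) = 8
r[5] = max(1+8-1, 4+8-1, 8+4-1, 5+1-1, 8+0) = 11
r[6] = max(1+11-1, 4+8-1, 8+8-1, 5+4-1, 8+1-1, 17+0) = 17
r[7] = max(1+17-1, 4+11-1, 8+8-1, …, 17+1-1, 11+0) = 17
One optimal plan: pieces 6 + 1 (1 cut) → $18 − $1 = $17.

17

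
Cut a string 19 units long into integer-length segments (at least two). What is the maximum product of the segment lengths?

972

Let P[k] be the best product for length k (with at least one cut). For each first piece i, the rest contributes max(k−i, P[k−i]).
Small cases: P[2]=1, P[3]=2, P[4]=4, P[5]=6, P[6]=9, P[7]=12, P[8]=18, P[9]=27, P[10]=36, P[11]=54, P[12]=81.
P[13] = max(1*81, 2*54, 3*36, …, 11*2, 12*1) = 108
P[14] = max(1*108, 2*81, 3*54, …, 12*2, 13*1) = 162
P[15] = max(1*162, 2*108, 3*81, …, 13*2, 14*1) = 243
P[16] = max(1*243, 2*162, 3*108, …, 14*2, 15*1) = 324
P[17] = max(1*324, 2*243, 3*162, …, 15*2, 16*1) = 486
P[18] = max(1*486, 2*324, 3*243, …, 16*2, 17*1) = 729
P[19] = max(1*729, 2*486, 3*324, …, 17*2, 18*1) = 972
One optimal split: 3 + 3 + 3 + 3 + 3 + 2 + 2; product 3*3*3*3*3*2*2 = 972.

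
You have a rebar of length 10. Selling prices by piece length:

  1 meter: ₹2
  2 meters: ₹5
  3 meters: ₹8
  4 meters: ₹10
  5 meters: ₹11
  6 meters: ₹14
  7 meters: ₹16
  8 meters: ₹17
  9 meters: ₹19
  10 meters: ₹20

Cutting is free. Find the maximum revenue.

26

Let v[k] be the best obtainable value from length k. For each k, try every first piece i and keep the best of price[i] + v[k−i].
v[1] = 2
v[2] = 5
v[3] = 8
v[4] = 10  (first piece 1, then v[3]=8)
v[5] = 13  (first piece 2, then v[3]=8)
v[6] = 16  (first piece 3, then v[3]=8)
v[7] = 18  (first piece 1, then v[6]=16)
v[8] = 21  (first piece 2, then v[6]=16)
v[9] = 24  (first piece 3, then v[6]=16)
v[10] = 26  (first piece 1, then v[9]=24)
One optimal cutting: 3 + 3 + 3 + 1 → ₹8 + ₹8 + ₹8 + ₹2 = ₹26.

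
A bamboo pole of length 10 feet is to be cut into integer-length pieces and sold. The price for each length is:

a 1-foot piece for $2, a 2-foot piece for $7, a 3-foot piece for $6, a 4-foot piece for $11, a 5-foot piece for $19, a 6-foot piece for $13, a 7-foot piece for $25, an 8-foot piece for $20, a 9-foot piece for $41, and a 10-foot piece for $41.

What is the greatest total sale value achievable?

Consider every possible first cut. r[k] is the best of p[i]+r[k−i] over all sellable i≤k.
r[1] = 2
r[2] = max(2+2, 7+0) = 7
r[3] = max(2+7, 7+2, 6+0) = 9
r[4] = max(2+9, 7+7, 6+2, 11+0) = 14
r[5] = max(2+14, 7+9, 6+7, 11+2, 19+0) = 19
r[6] = max(2+19, 7+14, 6+9, 11+7, 19+2, 13+0) = 21
r[7] = max(2+21, 7+19, 6+14, …, 13+2, 25+0) = 26
r[8] = max(2+26, 7+21, 6+19, …, 25+2, 20+0) = 28
r[9] = max(2+28, 7+26, 6+21, …, 20+2, 41+0) = 41
r[10] = max(2+41, 7+28, 6+26, …, 41+2, 41+0) = 43
One optimal cutting: 9 + 1 → $41 + $2 = $43.

43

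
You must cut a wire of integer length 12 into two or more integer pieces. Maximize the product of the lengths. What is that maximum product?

Let f[k] be the best product for length k (with at least one cut). For each first piece i, the rest contributes max(k−i, f[k−i]).
Small cases: f[2]=1, f[3]=2, f[4]=4, f[5]=6, f[6]=9.
f[7] = max(1*9, 2*6, 3*4, 4*3, 5*2, 6*1) = 12
f[8] = max(1*12, 2*9, 3*6, …, 6*2, 7*1) = 18
f[9] = max(1*18, 2*12, 3*9, …, 7*2, 8*1) = 27
f[10] = max(1*27, 2*18, 3*12, …, 8*2, 9*1) = 36
f[11] = max(1*36, 2*27, 3*18, …, 9*2, 10*1) = 54
f[12] = max(1*54, 2*36, 3*27, …, 10*2, 11*1) = 81
One optimal split: 3 + 3 + 3 + 3; product 3*3*3*3 = 81.

81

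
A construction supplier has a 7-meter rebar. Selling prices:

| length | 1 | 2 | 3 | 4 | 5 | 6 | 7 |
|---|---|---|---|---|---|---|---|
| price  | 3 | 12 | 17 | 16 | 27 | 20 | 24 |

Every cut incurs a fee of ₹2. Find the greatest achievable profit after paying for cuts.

37

Consider every possible first cut. v[k] is the best of p[i]+v[k−i] over all sellable i≤k, charging 2 whenever i<k.
v[1] = 3
v[2] = max(3+3-2, 12+0) = 12
v[3] = max(3+12-2, 12+3-2, 17+0) = 17
v[4] = max(3+17-2, 12+12-2, 17+3-2, 16+0) = 22
v[5] = max(3+22-2, 12+17-2, 17+12-2, 16+3-2, 27+0) = 27
v[6] = max(3+27-2, 12+22-2, 17+17-2, 16+12-2, 27+3-2, 20+0) = 32
v[7] = max(3+32-2, 12+27-2, 17+22-2, …, 20+3-2, 24+0) = 37
One optimal plan: pieces 3 + 2 + 2 (2 cuts) → ₹41 − ₹4 = ₹37.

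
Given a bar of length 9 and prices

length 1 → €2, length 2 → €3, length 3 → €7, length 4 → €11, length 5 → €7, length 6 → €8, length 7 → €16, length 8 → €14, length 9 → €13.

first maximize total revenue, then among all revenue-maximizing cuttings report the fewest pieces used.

3

Consider every possible first cut. r[k] is the best of p[i]+r[k−i] over all sellable i≤k.
r[1] = 2
r[2] = 4  (first piece 1, then r[1]=2)
r[3] = 7
r[4] = 11
r[5] = 13  (first piece 1, then r[4]=11)
r[6] = 15  (first piece 1, then r[5]=13)
r[7] = 18  (first piece 3, then r[4]=11)
r[8] = 22  (first piece 4, then r[4]=11)
r[9] = 24  (first piece 1, then r[8]=22)
Maximum revenue is €24.
Now minimize piece count subject to staying optimal: for each k, pieces[k] = 1 + min over i with p[i]+r[k−i]=r[k] of pieces[k−i].
pieces[6] = 3
pieces[7] = 2
pieces[8] = 2
pieces[9] = 3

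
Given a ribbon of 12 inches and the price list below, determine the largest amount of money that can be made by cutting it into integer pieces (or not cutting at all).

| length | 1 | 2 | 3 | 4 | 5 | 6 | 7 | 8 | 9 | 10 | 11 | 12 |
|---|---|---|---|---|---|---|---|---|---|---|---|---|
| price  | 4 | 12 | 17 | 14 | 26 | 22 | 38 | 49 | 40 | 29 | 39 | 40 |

73

Build v[k] bottom-up: v[k] = max over allowed piece i of (p[i] + v[k−i]).
v[1] = 4
v[2] = max(4+4, 12+0) = 12
v[3] = max(4+12, 12+4, 17+0) = 17
v[4] = max(4+17, 12+12, 17+4, 14+0) = 24
v[5] = max(4+24, 12+17, 17+12, 14+4, 26+0) = 29
v[6] = max(4+29, 12+24, 17+17, 14+12, 26+4, 22+0) = 36
v[7] = max(4+36, 12+29, 17+24, …, 22+4, 38+0) = 41
v[8] = max(4+41, 12+36, 17+29, …, 38+4, 49+0) = 49
v[9] = max(4+49, 12+41, 17+36, …, 49+4, 40+0) = 53
v[10] = max(4+53, 12+49, 17+41, …, 40+4, 29+0) = 61
v[11] = max(4+61, 12+53, 17+49, …, 29+4, 39+0) = 66
v[12] = max(4+66, 12+61, 17+53, …, 39+4, 40+0) = 73
One optimal cutting: 8 + 2 + 2 → ¢49 + ¢12 + ¢12 = ¢73.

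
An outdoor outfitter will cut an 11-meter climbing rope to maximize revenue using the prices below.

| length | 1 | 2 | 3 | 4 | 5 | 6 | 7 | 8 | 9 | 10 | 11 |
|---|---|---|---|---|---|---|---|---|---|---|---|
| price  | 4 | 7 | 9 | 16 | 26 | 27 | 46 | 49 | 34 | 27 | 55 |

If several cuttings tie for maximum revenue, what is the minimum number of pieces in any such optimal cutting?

2

Consider every possible first cut. r[k] is the best of p[i]+r[k−i] over all sellable i≤k.
r[1] = 4
r[2] = 8  (first piece 1, then r[1]=4)
r[3] = 12  (first piece 1, then r[2]=8)
r[4] = 16  (first piece 1, then r[3]=12)
r[5] = 26
r[6] = 30  (first piece 1, then r[5]=26)
r[7] = 46
r[8] = 50  (first piece 1, then r[7]=46)
r[9] = 54  (first piece 1, then r[8]=50)
r[10] = 58  (first piece 1, then r[9]=54)
r[11] = 62  (first piece 1, then r[10]=58)
Maximum revenue is €62.
Now minimize piece count subject to staying optimal: for each k, pieces[k] = 1 + min over i with p[i]+r[k−i]=r[k] of pieces[k−i].
pieces[8] = 2
pieces[9] = 3
pieces[10] = 4
pieces[11] = 2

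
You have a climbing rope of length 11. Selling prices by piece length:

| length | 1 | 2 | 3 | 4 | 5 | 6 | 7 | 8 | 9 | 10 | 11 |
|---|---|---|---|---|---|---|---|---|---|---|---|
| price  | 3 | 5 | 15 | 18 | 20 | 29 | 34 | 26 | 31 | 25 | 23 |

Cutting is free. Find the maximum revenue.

52

Build v[k] bottom-up: v[k] = max over allowed piece i of (p[i] + v[k−i]).
v[1] = 3
v[2] = 6  (first piece 1, then v[1]=3)
v[3] = 15
v[4] = 18  (first piece 1, then v[3]=15)
v[5] = 21  (first piece 1, then v[4]=18)
v[6] = 30  (first piece 3, then v[3]=15)
v[7] = 34
v[8] = 37  (first piece 1, then v[7]=34)
v[9] = 45  (first piece 3, then v[6]=30)
v[10] = 49  (first piece 3, then v[7]=34)
v[11] = 52  (first piece 1, then v[10]=49)
One optimal cutting: 7 + 3 + 1 → €34 + €15 + €3 = €52.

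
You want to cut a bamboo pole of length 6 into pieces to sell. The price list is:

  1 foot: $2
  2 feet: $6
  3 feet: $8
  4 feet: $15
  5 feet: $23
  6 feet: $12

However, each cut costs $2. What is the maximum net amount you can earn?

23

Let net[k] be the best obtainable value from length k. For each k, try every first piece i and keep the best of price[i] + net[k−i] minus the 2 cut fee when i<k.
net[1] = 2
net[2] = 6
net[3] = 8
net[4] = 15
net[5] = 23
net[6] = 23  (first piece 1, then net[5]=23)
One optimal plan: pieces 5 + 1 (1 cut) → $25 − $2 = $23.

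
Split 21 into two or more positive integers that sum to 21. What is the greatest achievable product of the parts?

Let m[k] be the best product for length k (with at least one cut). For each first piece i, the rest contributes max(k−i, m[k−i]).
Small cases: m[2]=1, m[3]=2, m[4]=4, m[5]=6, m[6]=9, m[7]=12, m[8]=18, m[9]=27, m[10]=36, m[11]=54, m[12]=81, m[13]=108.
m[14] = 2*max(12,81) = 2*81 = 162
m[15] = 3*max(12,81) = 3*81 = 243
m[16] = 2*max(14,162) = 2*162 = 324
m[17] = 2*max(15,243) = 2*243 = 486
m[18] = 3*max(15,243) = 3*243 = 729
m[19] = 2*max(17,486) = 2*486 = 972
m[20] = 2*max(18,729) = 2*729 = 1458
m[21] = 3*max(18,729) = 3*729 = 2187
One optimal split: 3 + 3 + 3 + 3 + 3 + 3 + 3; product 3*3*3*3*3*3*3 = 2187.

2187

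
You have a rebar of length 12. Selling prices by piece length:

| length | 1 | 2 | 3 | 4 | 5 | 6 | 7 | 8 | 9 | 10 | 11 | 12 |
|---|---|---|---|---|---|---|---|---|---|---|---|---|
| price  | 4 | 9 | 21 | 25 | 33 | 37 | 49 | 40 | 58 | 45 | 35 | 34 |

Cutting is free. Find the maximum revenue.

Build best[k] bottom-up: best[k] = max over allowed piece i of (p[i] + best[k−i]).
best[1] = 4
best[2] = 9
best[3] = 21
best[4] = 25  (first piece 1, then best[3]=21)
best[5] = 33
best[6] = 42  (first piece 3, then best[3]=21)
best[7] = 49
best[8] = 54  (first piece 3, then best[5]=33)
best[9] = 63  (first piece 3, then best[6]=42)
best[10] = 70  (first piece 3, then best[7]=49)
best[11] = 75  (first piece 3, then best[8]=54)
best[12] = 84  (first piece 3, then best[9]=63)
One optimal cutting: 3 + 3 + 3 + 3 → ₹21 + ₹21 + ₹21 + ₹21 = ₹84.

84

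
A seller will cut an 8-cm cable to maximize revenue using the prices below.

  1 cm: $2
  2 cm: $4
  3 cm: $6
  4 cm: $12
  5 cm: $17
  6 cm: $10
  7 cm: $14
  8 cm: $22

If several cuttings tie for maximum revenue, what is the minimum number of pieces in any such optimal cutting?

Build r[k] bottom-up: r[k] = max over allowed piece i of (p[i] + r[k−i]).
r[1] = 2
r[2] = max(2+2, 4+0) = 4
r[3] = max(2+4, 4+2, 6+0) = 6
r[4] = max(2+6, 4+4, 6+2, 12+0) = 12
r[5] = max(2+12, 4+6, 6+4, 12+2, 17+0) = 17
r[6] = max(2+17, 4+12, 6+6, 12+4, 17+2, 10+0) = 19
r[7] = max(2+19, 4+17, 6+12, …, 10+2, 14+0) = 21
r[8] = max(2+21, 4+19, 6+17, …, 14+2, 22+0) = 24
Maximum revenue is $24.
Now minimize piece count subject to staying optimal: for each k, pieces[k] = 1 + min over i with p[i]+r[k−i]=r[k] of pieces[k−i].
pieces[5] = 1
pieces[6] = 2
pieces[7] = 2
pieces[8] = 2

2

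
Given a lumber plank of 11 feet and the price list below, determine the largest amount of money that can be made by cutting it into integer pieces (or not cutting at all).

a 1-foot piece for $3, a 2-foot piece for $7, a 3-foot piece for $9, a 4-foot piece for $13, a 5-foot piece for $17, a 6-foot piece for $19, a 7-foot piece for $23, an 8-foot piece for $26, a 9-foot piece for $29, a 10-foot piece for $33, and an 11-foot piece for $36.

Build r[k] bottom-up: r[k] = max over allowed piece i of (p[i] + r[k−i]).
r[1] = 3
r[2] = 7
r[3] = 10  (first piece 1, then r[2]=7)
r[4] = 14  (first piece 2, then r[2]=7)
r[5] = 17  (first piece 1, then r[4]=14)
r[6] = 21  (first piece 2, then r[4]=14)
r[7] = 24  (first piece 1, then r[6]=21)
r[8] = 28  (first piece 2, then r[6]=21)
r[9] = 31  (first piece 1, then r[8]=28)
r[10] = 35  (first piece 2, then r[8]=28)
r[11] = 38  (first piece 1, then r[10]=35)
One optimal cutting: 2 + 2 + 2 + 2 + 2 + 1 → $7 + $7 + $7 + $7 + $7 + $3 = $38.

38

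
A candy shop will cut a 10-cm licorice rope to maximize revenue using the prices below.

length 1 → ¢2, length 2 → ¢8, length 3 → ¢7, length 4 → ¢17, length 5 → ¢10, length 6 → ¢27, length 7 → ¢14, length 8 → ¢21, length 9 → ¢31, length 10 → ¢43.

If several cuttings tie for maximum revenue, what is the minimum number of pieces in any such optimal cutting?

Let r[k] be the best obtainable value from length k. For each k, try every first piece i and keep the best of price[i] + r[k−i].
r[1] = 2
r[2] = 8
r[3] = 10  (first piece 1, then r[2]=8)
r[4] = 17
r[5] = 19  (first piece 1, then r[4]=17)
r[6] = 27
r[7] = 29  (first piece 1, then r[6]=27)
r[8] = 35  (first piece 2, then r[6]=27)
r[9] = 37  (first piece 1, then r[8]=35)
r[10] = 44  (first piece 4, then r[6]=27)
Maximum revenue is ¢44.
Now minimize piece count subject to staying optimal: for each k, pieces[k] = 1 + min over i with p[i]+r[k−i]=r[k] of pieces[k−i].
pieces[7] = 2
pieces[8] = 2
pieces[9] = 3
pieces[10] = 2

2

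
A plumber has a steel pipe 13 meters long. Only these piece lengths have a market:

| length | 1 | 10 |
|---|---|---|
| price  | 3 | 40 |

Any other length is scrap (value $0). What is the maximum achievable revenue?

49

Let best[k] be the best obtainable value from length k. For each k, try every first piece i and keep the best of price[i] + best[k−i].
best[1] = 3
best[2] = 6  (first piece 1, then best[1]=3)
best[3] = 9  (first piece 1, then best[2]=6)
best[4] = 12  (first piece 1, then best[3]=9)
best[5] = 15  (first piece 1, then best[4]=12)
best[6] = 18  (first piece 1, then best[5]=15)
best[7] = 21  (first piece 1, then best[6]=18)
best[8] = 24  (first piece 1, then best[7]=21)
best[9] = 27  (first piece 1, then best[8]=24)
best[10] = 40
best[11] = 43  (first piece 1, then best[10]=40)
best[12] = 46  (first piece 1, then best[11]=43)
best[13] = 49  (first piece 1, then best[12]=46)
One optimal cutting: 10 + 1 + 1 + 1 → $49.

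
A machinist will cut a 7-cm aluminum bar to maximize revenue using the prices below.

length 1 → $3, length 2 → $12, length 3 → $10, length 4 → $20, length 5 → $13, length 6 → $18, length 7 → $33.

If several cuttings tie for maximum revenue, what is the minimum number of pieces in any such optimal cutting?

Let r[k] be the best obtainable value from length k. For each k, try every first piece i and keep the best of price[i] + r[k−i].
r[1] = 3
r[2] = max(3+3, 12+0) = 12
r[3] = max(3+12, 12+3, 10+0) = 15
r[4] = max(3+15, 12+12, 10+3, 20+0) = 24
r[5] = max(3+24, 12+15, 10+12, 20+3, 13+0) = 27
r[6] = max(3+27, 12+24, 10+15, 20+12, 13+3, 18+0) = 36
r[7] = max(3+36, 12+27, 10+24, …, 18+3, 33+0) = 39
Maximum revenue is $39.
Now minimize piece count subject to staying optimal: for each k, pieces[k] = 1 + min over i with p[i]+r[k−i]=r[k] of pieces[k−i].
pieces[4] = 2
pieces[5] = 3
pieces[6] = 3
pieces[7] = 4

4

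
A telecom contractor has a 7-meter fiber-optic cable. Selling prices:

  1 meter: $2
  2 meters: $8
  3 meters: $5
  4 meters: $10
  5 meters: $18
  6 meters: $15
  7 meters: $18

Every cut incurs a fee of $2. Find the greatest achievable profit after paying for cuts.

24

Let r[k] be the best obtainable value from length k. For each k, try every first piece i and keep the best of price[i] + r[k−i] minus the 2 cut fee when i<k.
r[1] = 2
r[2] = 8
r[3] = 8  (first piece 1, then r[2]=8)
r[4] = 14  (first piece 2, then r[2]=8)
r[5] = 18
r[6] = 20  (first piece 2, then r[4]=14)
r[7] = 24  (first piece 2, then r[5]=18)
One optimal plan: pieces 5 + 2 (1 cut) → $26 − $2 = $24.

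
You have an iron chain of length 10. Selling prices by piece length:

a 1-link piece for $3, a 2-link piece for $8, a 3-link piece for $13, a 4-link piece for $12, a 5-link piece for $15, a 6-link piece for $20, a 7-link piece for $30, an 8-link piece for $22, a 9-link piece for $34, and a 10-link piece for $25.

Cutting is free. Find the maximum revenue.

Consider every possible first cut. best[k] is the best of p[i]+best[k−i] over all sellable i≤k.
best[1] = 3
best[2] = 8
best[3] = 13
best[4] = 16  (first piece 1, then best[3]=13)
best[5] = 21  (first piece 2, then best[3]=13)
best[6] = 26  (first piece 3, then best[3]=13)
best[7] = 30
best[8] = 34  (first piece 2, then best[6]=26)
best[9] = 39  (first piece 3, then best[6]=26)
best[10] = 43  (first piece 3, then best[7]=30)
One optimal cutting: 7 + 3 → $30 + $13 = $43.

43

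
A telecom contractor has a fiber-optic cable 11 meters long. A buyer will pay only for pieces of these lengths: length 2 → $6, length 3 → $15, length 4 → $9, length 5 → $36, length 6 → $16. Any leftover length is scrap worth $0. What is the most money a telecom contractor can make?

72

Consider every possible first cut. r[k] is the best of p[i]+r[k−i] over all sellable i≤k.
r[1] = 0
r[2] = 6
r[3] = max(6+0, 15+0) = 15
r[4] = max(6+6, 15+0, 9+0) = 15
r[5] = max(6+15, 15+6, 9+0, 36+0) = 36
r[6] = max(6+15, 15+15, 9+6, 36+0, 16+0) = 36
r[7] = max(6+36, 15+15, 9+15, 36+6, 16+0) = 42
r[8] = max(6+36, 15+36, 9+15, 36+15, 16+6) = 51
r[9] = max(6+42, 15+36, 9+36, 36+15, 16+15) = 51
r[10] = max(6+51, 15+42, 9+36, 36+36, 16+15) = 72
r[11] = max(6+51, 15+51, 9+42, 36+36, 16+36) = 72
One optimal cutting: pieces 5 + 5 with 1 meter of scrap → $72.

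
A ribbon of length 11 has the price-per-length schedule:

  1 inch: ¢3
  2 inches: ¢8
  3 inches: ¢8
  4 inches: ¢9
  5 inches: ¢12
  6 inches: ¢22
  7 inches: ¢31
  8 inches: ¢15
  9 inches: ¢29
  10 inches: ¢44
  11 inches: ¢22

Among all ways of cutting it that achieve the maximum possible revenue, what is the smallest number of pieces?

Let r[k] be the best obtainable value from length k. For each k, try every first piece i and keep the best of price[i] + r[k−i].
r[1] = 3
r[2] = max(3+3, 8+0) = 8
r[3] = max(3+8, 8+3, 8+0) = 11
r[4] = max(3+11, 8+8, 8+3, 9+0) = 16
r[5] = max(3+16, 8+11, 8+8, 9+3, 12+0) = 19
r[6] = max(3+19, 8+16, 8+11, 9+8, 12+3, 22+0) = 24
r[7] = max(3+24, 8+19, 8+16, …, 22+3, 31+0) = 31
r[8] = max(3+31, 8+24, 8+19, …, 31+3, 15+0) = 34
r[9] = max(3+34, 8+31, 8+24, …, 15+3, 29+0) = 39
r[10] = max(3+39, 8+34, 8+31, …, 29+3, 44+0) = 44
r[11] = max(3+44, 8+39, 8+34, …, 44+3, 22+0) = 47
Maximum revenue is ¢47.
Now minimize piece count subject to staying optimal: for each k, pieces[k] = 1 + min over i with p[i]+r[k−i]=r[k] of pieces[k−i].
pieces[8] = 2
pieces[9] = 2
pieces[10] = 1
pieces[11] = 2

2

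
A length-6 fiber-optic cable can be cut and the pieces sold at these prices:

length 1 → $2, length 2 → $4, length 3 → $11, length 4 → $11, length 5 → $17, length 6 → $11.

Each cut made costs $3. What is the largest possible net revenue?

Let v[k] be the best obtainable value from length k. For each k, try every first piece i and keep the best of price[i] + v[k−i] minus the 3 cut fee when i<k.
v[1] = 2
v[2] = max(2+2-3, 4+0) = 4
v[3] = max(2+4-3, 4+2-3, 11+0) = 11
v[4] = max(2+11-3, 4+4-3, 11+2-3, 11+0) = 11
v[5] = max(2+11-3, 4+11-3, 11+4-3, 11+2-3, 17+0) = 17
v[6] = max(2+17-3, 4+11-3, 11+11-3, 11+4-3, 17+2-3, 11+0) = 19
One optimal plan: pieces 3 + 3 (1 cut) → $22 − $3 = $19.

19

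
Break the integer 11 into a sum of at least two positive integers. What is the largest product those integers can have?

Fill m[k] for k=2..11: at each k try every first piece i and multiply by the better of (k−i) uncut or m[k−i].
m[2] = 1·max(1,0) = 1·1 = 1
m[3] = max(1·2, 2·1) = 2
m[4] = max(1·3, 2·2, 3·1) = 4
m[5] = max(1·4, 2·3, 3·2, 4·1) = 6
m[6] = max(1·6, 2·4, 3·3, 4·2, 5·1) = 9
m[7] = max(1·9, 2·6, 3·4, 4·3, 5·2, 6·1) = 12
m[8] = max(1·12, 2·9, 3·6, …, 6·2, 7·1) = 18
m[9] = max(1·18, 2·12, 3·9, …, 7·2, 8·1) = 27
m[10] = max(1·27, 2·18, 3·12, …, 8·2, 9·1) = 36
m[11] = max(1·36, 2·27, 3·18, …, 9·2, 10·1) = 54
One optimal split: 3 + 3 + 3 + 2; product 3·3·3·2 = 54.

54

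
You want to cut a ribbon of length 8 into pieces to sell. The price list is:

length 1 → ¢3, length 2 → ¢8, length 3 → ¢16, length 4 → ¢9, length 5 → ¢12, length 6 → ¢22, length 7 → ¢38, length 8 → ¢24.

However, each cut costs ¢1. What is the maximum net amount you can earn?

40

Consider every possible first cut. r[k] is the best of p[i]+r[k−i] over all sellable i≤k, charging 1 whenever i<k.
r[1] = 3
r[2] = max(3+3-1, 8+0) = 8
r[3] = max(3+8-1, 8+3-1, 16+0) = 16
r[4] = max(3+16-1, 8+8-1, 16+3-1, 9+0) = 18
r[5] = max(3+18-1, 8+16-1, 16+8-1, 9+3-1, 12+0) = 23
r[6] = max(3+23-1, 8+18-1, 16+16-1, 9+8-1, 12+3-1, 22+0) = 31
r[7] = max(3+31-1, 8+23-1, 16+18-1, …, 22+3-1, 38+0) = 38
r[8] = max(3+38-1, 8+31-1, 16+23-1, …, 38+3-1, 24+0) = 40
One optimal plan: pieces 7 + 1 (1 cut) → ¢41 − ¢1 = ¢40.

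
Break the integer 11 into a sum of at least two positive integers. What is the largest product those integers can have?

54

Let f[k] be the best product for length k (with at least one cut). For each first piece i, the rest contributes max(k−i, f[k−i]).
f[2] = 1·max(1,0) = 1·1 = 1
f[3] = 1·max(2,1) = 1·2 = 2
f[4] = 2·max(2,1) = 2·2 = 4
f[5] = 2·max(3,2) = 2·3 = 6
f[6] = 3·max(3,2) = 3·3 = 9
f[7] = 2·max(5,6) = 2·6 = 12
f[8] = 2·max(6,9) = 2·9 = 18
f[9] = 3·max(6,9) = 3·9 = 27
f[10] = 2·max(8,18) = 2·18 = 36
f[11] = 2·max(9,27) = 2·27 = 54
One optimal split: 3 + 3 + 3 + 2; product 3·3·3·2 = 54.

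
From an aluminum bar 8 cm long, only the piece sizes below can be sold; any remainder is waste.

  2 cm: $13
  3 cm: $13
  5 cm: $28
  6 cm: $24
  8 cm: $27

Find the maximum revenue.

52

Consider every possible first cut. f[k] is the best of p[i]+f[k−i] over all sellable i≤k.
f[1] = 0
f[2] = 13
f[3] = 13
f[4] = 26  (first piece 2, then f[2]=13)
f[5] = 28
f[6] = 39  (first piece 2, then f[4]=26)
f[7] = 41  (first piece 2, then f[5]=28)
f[8] = 52  (first piece 2, then f[6]=39)
One optimal cutting: 2 + 2 + 2 + 2 → $52.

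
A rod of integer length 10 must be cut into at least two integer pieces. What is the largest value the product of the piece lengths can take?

36

Let f[k] be the best product for length k (with at least one cut). For each first piece i, the rest contributes max(k−i, f[k−i]).
f[2] = 1·max(1,0) = 1·1 = 1
f[3] = 1·max(2,1) = 1·2 = 2
f[4] = 2·max(2,1) = 2·2 = 4
f[5] = 2·max(3,2) = 2·3 = 6
f[6] = 3·max(3,2) = 3·3 = 9
f[7] = 2·max(5,6) = 2·6 = 12
f[8] = 2·max(6,9) = 2·9 = 18
f[9] = 3·max(6,9) = 3·9 = 27
f[10] = 2·max(8,18) = 2·18 = 36
One optimal split: 3 + 3 + 2 + 2; product 3·3·2·2 = 36.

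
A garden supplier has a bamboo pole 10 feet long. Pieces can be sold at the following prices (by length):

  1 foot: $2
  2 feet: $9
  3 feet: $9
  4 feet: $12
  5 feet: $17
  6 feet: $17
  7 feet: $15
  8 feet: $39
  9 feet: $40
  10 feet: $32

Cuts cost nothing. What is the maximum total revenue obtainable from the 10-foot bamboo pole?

Consider every possible first cut. r[k] is the best of p[i]+r[k−i] over all sellable i≤k.
r[1] = 2
r[2] = 9
r[3] = 11  (first piece 1, then r[2]=9)
r[4] = 18  (first piece 2, then r[2]=9)
r[5] = 20  (first piece 1, then r[4]=18)
r[6] = 27  (first piece 2, then r[4]=18)
r[7] = 29  (first piece 1, then r[6]=27)
r[8] = 39
r[9] = 41  (first piece 1, then r[8]=39)
r[10] = 48  (first piece 2, then r[8]=39)
One optimal cutting: 8 + 2 → $39 + $9 = $48.

48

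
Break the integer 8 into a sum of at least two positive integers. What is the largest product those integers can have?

Let f[k] be the best product for length k (with at least one cut). For each first piece i, the rest contributes max(k−i, f[k−i]).
f[2] = 1·max(1,0) = 1·1 = 1
f[3] = 1·max(2,1) = 1·2 = 2
f[4] = 2·max(2,1) = 2·2 = 4
f[5] = 2·max(3,2) = 2·3 = 6
f[6] = 3·max(3,2) = 3·3 = 9
f[7] = 2·max(5,6) = 2·6 = 12
f[8] = 2·max(6,9) = 2·9 = 18
One optimal split: 3 + 3 + 2; product 3·3·2 = 18.

18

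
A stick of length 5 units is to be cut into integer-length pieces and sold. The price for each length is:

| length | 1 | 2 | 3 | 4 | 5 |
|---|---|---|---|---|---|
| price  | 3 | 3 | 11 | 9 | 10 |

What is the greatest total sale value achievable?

Consider every possible first cut. v[k] is the best of p[i]+v[k−i] over all sellable i≤k.
v[1] = 3
v[2] = max(3+3, 3+0) = 6
v[3] = max(3+6, 3+3, 11+0) = 11
v[4] = max(3+11, 3+6, 11+3, 9+0) = 14
v[5] = max(3+14, 3+11, 11+6, 9+3, 10+0) = 17
One optimal cutting: 3 + 1 + 1 → $11 + $3 + $3 = $17.

17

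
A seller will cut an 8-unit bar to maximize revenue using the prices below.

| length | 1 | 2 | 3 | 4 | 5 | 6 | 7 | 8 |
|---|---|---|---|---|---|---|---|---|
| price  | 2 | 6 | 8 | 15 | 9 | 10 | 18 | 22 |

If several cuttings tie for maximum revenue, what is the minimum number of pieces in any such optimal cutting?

Let r[k] be the best obtainable value from length k. For each k, try every first piece i and keep the best of price[i] + r[k−i].
r[1] = 2
r[2] = max(2+2, 6+0) = 6
r[3] = max(2+6, 6+2, 8+0) = 8
r[4] = max(2+8, 6+6, 8+2, 15+0) = 15
r[5] = max(2+15, 6+8, 8+6, 15+2, 9+0) = 17
r[6] = max(2+17, 6+15, 8+8, 15+6, 9+2, 10+0) = 21
r[7] = max(2+21, 6+17, 8+15, …, 10+2, 18+0) = 23
r[8] = max(2+23, 6+21, 8+17, …, 18+2, 22+0) = 30
Maximum revenue is 30.
Now minimize piece count subject to staying optimal: for each k, pieces[k] = 1 + min over i with p[i]+r[k−i]=r[k] of pieces[k−i].
pieces[5] = 2
pieces[6] = 2
pieces[7] = 2
pieces[8] = 2

2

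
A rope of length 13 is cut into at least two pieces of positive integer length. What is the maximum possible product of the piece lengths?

Define g[k] = max over 1≤i<k of i · max(k−i, g[k−i]); the inner max lets the remainder stay uncut if that's better.
Small cases: g[2]=1, g[3]=2, g[4]=4, g[5]=6, g[6]=9, g[7]=12.
g[8] = 2·max(6,9) = 2·9 = 18
g[9] = 3·max(6,9) = 3·9 = 27
g[10] = 2·max(8,18) = 2·18 = 36
g[11] = 2·max(9,27) = 2·27 = 54
g[12] = 3·max(9,27) = 3·27 = 81
g[13] = 2·max(11,54) = 2·54 = 108
One optimal split: 3 + 3 + 3 + 2 + 2; product 3·3·3·2·2 = 108.

108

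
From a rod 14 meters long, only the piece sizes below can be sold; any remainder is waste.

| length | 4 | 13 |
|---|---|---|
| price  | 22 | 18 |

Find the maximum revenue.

66

Build best[k] bottom-up: best[k] = max over allowed piece i of (p[i] + best[k−i]).
best[1] = 0
best[2] = 0
best[3] = 0
best[4] = 22
best[5] = 22
best[6] = 22
best[7] = 22
best[8] = 44  (first piece 4, then best[4]=22)
best[9] = 44
best[10] = 44
best[11] = 44
best[12] = 66  (first piece 4, then best[8]=44)
best[13] = max(22+44, 18+0) = 66
best[14] = max(22+44, 18+0) = 66
One optimal cutting: pieces 4 + 4 + 4 with 2 meters of scrap → 66.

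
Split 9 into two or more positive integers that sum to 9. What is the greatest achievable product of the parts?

27

Let m[k] be the best product for length k (with at least one cut). For each first piece i, the rest contributes max(k−i, m[k−i]).
m[2] = 1×max(1,0) = 1×1 = 1
m[3] = 1×max(2,1) = 1×2 = 2
m[4] = 2×max(2,1) = 2×2 = 4
m[5] = 2×max(3,2) = 2×3 = 6
m[6] = 3×max(3,2) = 3×3 = 9
m[7] = 2×max(5,6) = 2×6 = 12
m[8] = 2×max(6,9) = 2×9 = 18
m[9] = 3×max(6,9) = 3×9 = 27
One optimal split: 3 + 3 + 3; product 3×3×3 = 27.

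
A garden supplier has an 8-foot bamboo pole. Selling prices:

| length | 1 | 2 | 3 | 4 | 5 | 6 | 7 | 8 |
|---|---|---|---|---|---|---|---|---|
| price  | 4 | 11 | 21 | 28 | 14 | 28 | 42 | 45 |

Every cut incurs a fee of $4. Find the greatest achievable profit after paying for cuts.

52

Build r[k] bottom-up: r[k] = max over allowed piece i of (p[i] + r[k−i]) − 4 per cut.
r[1] = 4
r[2] = 11
r[3] = 21
r[4] = 28
r[5] = 28  (first piece 1, then r[4]=28)
r[6] = 38  (first piece 3, then r[3]=21)
r[7] = 45  (first piece 3, then r[4]=28)
r[8] = 52  (first piece 4, then r[4]=28)
One optimal plan: pieces 4 + 4 (1 cut) → $56 − $4 = $52.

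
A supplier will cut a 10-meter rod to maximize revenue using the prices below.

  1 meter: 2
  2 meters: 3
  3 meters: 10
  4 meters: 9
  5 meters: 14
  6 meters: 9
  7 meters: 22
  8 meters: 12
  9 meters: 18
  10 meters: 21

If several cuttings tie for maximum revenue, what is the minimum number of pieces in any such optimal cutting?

2

Build r[k] bottom-up: r[k] = max over allowed piece i of (p[i] + r[k−i]).
r[1] = 2
r[2] = 4  (first piece 1, then r[1]=2)
r[3] = 10
r[4] = 12  (first piece 1, then r[3]=10)
r[5] = 14  (first piece 1, then r[4]=12)
r[6] = 20  (first piece 3, then r[3]=10)
r[7] = 22  (first piece 1, then r[6]=20)
r[8] = 24  (first piece 1, then r[7]=22)
r[9] = 30  (first piece 3, then r[6]=20)
r[10] = 32  (first piece 1, then r[9]=30)
Maximum revenue is 32.
Now minimize piece count subject to staying optimal: for each k, pieces[k] = 1 + min over i with p[i]+r[k−i]=r[k] of pieces[k−i].
pieces[7] = 1
pieces[8] = 2
pieces[9] = 3
pieces[10] = 2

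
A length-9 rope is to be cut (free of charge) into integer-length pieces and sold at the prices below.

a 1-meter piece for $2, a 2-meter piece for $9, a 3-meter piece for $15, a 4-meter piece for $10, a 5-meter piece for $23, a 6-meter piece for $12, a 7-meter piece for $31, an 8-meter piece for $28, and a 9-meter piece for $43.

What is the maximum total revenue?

45

Consider every possible first cut. R[k] is the best of p[i]+R[k−i] over all sellable i≤k.
R[1] = 2
R[2] = 9
R[3] = 15
R[4] = 18  (first piece 2, then R[2]=9)
R[5] = 24  (first piece 2, then R[3]=15)
R[6] = 30  (first piece 3, then R[3]=15)
R[7] = 33  (first piece 2, then R[5]=24)
R[8] = 39  (first piece 2, then R[6]=30)
R[9] = 45  (first piece 3, then R[6]=30)
One optimal cutting: 3 + 3 + 3 → $15 + $15 + $15 = $45.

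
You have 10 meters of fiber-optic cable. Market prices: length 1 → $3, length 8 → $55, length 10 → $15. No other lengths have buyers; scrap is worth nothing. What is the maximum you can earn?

Consider every possible first cut. r[k] is the best of p[i]+r[k−i] over all sellable i≤k.
r[1] = 3
r[2] = 6  (first piece 1, then r[1]=3)
r[3] = 9  (first piece 1, then r[2]=6)
r[4] = 12  (first piece 1, then r[3]=9)
r[5] = 15  (first piece 1, then r[4]=12)
r[6] = 18  (first piece 1, then r[5]=15)
r[7] = 21  (first piece 1, then r[6]=18)
r[8] = max(3+21, 55+0) = 55
r[9] = max(3+55, 55+3) = 58
r[10] = max(3+58, 55+6, 15+0) = 61
One optimal cutting: 8 + 1 + 1 → $61.

61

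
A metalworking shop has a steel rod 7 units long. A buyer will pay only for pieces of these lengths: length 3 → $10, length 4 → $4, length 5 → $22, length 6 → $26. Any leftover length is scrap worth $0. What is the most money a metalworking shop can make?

26

Let r[k] be the best obtainable value from length k. For each k, try every first piece i and keep the best of price[i] + r[k−i].
r[1] = 0
r[2] = 0
r[3] = 10
r[4] = 10
r[5] = 22
r[6] = 26
r[7] = 26
One optimal cutting: pieces 6 with 1 unit of scrap → $26.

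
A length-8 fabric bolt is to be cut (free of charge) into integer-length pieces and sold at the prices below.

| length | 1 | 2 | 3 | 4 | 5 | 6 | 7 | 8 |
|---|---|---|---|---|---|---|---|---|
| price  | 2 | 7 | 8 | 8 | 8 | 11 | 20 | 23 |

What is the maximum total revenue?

28

Let best[k] be the best obtainable value from length k. For each k, try every first piece i and keep the best of price[i] + best[k−i].
best[1] = 2
best[2] = max(2+2, 7+0) = 7
best[3] = max(2+7, 7+2, 8+0) = 9
best[4] = max(2+9, 7+7, 8+2, 8+0) = 14
best[5] = max(2+14, 7+9, 8+7, 8+2, 8+0) = 16
best[6] = max(2+16, 7+14, 8+9, 8+7, 8+2, 11+0) = 21
best[7] = max(2+21, 7+16, 8+14, …, 11+2, 20+0) = 23
best[8] = max(2+23, 7+21, 8+16, …, 20+2, 23+0) = 28
One optimal cutting: 2 + 2 + 2 + 2 → $7 + $7 + $7 + $7 = $28.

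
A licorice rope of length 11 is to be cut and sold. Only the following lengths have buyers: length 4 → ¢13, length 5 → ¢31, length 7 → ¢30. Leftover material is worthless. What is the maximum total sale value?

62

Build f[k] bottom-up: f[k] = max over allowed piece i of (p[i] + f[k−i]).
f[1] = 0
f[2] = 0
f[3] = 0
f[4] = 13
f[5] = max(13+0, 31+0) = 31
f[6] = max(13+0, 31+0) = 31
f[7] = max(13+0, 31+0, 30+0) = 31
f[8] = max(13+13, 31+0, 30+0) = 31
f[9] = max(13+31, 31+13, 30+0) = 44
f[10] = max(13+31, 31+31, 30+0) = 62
f[11] = max(13+31, 31+31, 30+13) = 62
One optimal cutting: pieces 5 + 5 with 1 cm of scrap → ¢62.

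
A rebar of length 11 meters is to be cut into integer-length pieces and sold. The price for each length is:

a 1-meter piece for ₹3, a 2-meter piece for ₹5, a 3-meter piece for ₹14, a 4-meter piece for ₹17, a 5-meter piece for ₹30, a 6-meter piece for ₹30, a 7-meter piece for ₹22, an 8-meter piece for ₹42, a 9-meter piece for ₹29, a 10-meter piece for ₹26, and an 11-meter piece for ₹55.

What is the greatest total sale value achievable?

Consider every possible first cut. best[k] is the best of p[i]+best[k−i] over all sellable i≤k.
best[1] = 3
best[2] = 6  (first piece 1, then best[1]=3)
best[3] = 14
best[4] = 17  (first piece 1, then best[3]=14)
best[5] = 30
best[6] = 33  (first piece 1, then best[5]=30)
best[7] = 36  (first piece 1, then best[6]=33)
best[8] = 44  (first piece 3, then best[5]=30)
best[9] = 47  (first piece 1, then best[8]=44)
best[10] = 60  (first piece 5, then best[5]=30)
best[11] = 63  (first piece 1, then best[10]=60)
One optimal cutting: 5 + 5 + 1 → ₹30 + ₹30 + ₹3 = ₹63.

63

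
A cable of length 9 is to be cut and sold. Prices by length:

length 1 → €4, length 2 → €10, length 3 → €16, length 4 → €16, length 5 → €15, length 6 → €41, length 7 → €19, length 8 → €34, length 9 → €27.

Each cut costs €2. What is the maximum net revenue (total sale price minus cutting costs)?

55

Build r[k] bottom-up: r[k] = max over allowed piece i of (p[i] + r[k−i]) − 2 per cut.
r[1] = 4
r[2] = 10
r[3] = 16
r[4] = 18  (first piece 1, then r[3]=16)
r[5] = 24  (first piece 2, then r[3]=16)
r[6] = 41
r[7] = 43  (first piece 1, then r[6]=41)
r[8] = 49  (first piece 2, then r[6]=41)
r[9] = 55  (first piece 3, then r[6]=41)
One optimal plan: pieces 6 + 3 (1 cut) → €57 − €2 = €55.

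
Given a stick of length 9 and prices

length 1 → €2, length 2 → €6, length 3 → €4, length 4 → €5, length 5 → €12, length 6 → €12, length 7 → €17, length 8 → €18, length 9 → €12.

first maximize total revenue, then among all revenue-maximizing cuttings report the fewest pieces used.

Let r[k] be the best obtainable value from length k. For each k, try every first piece i and keep the best of price[i] + r[k−i].
r[1] = 2
r[2] = max(2+2, 6+0) = 6
r[3] = max(2+6, 6+2, 4+0) = 8
r[4] = max(2+8, 6+6, 4+2, 5+0) = 12
r[5] = max(2+12, 6+8, 4+6, 5+2, 12+0) = 14
r[6] = max(2+14, 6+12, 4+8, 5+6, 12+2, 12+0) = 18
r[7] = max(2+18, 6+14, 4+12, …, 12+2, 17+0) = 20
r[8] = max(2+20, 6+18, 4+14, …, 17+2, 18+0) = 24
r[9] = max(2+24, 6+20, 4+18, …, 18+2, 12+0) = 26
Maximum revenue is €26.
Now minimize piece count subject to staying optimal: for each k, pieces[k] = 1 + min over i with p[i]+r[k−i]=r[k] of pieces[k−i].
pieces[6] = 3
pieces[7] = 4
pieces[8] = 4
pieces[9] = 5

5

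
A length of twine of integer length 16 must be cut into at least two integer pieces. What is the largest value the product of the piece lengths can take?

Let P[k] be the best product for length k (with at least one cut). For each first piece i, the rest contributes max(k−i, P[k−i]).
P[2] = 1*max(1,0) = 1*1 = 1
P[3] = 1*max(2,1) = 1*2 = 2
P[4] = 2*max(2,1) = 2*2 = 4
P[5] = 2*max(3,2) = 2*3 = 6
P[6] = 3*max(3,2) = 3*3 = 9
P[7] = 2*max(5,6) = 2*6 = 12
P[8] = 2*max(6,9) = 2*9 = 18
P[9] = 3*max(6,9) = 3*9 = 27
P[10] = 2*max(8,18) = 2*18 = 36
P[11] = 2*max(9,27) = 2*27 = 54
P[12] = 3*max(9,27) = 3*27 = 81
P[13] = 2*max(11,54) = 2*54 = 108
P[14] = 2*max(12,81) = 2*81 = 162
P[15] = 3*max(12,81) = 3*81 = 243
P[16] = 2*max(14,162) = 2*162 = 324
One optimal split: 3 + 3 + 3 + 3 + 2 + 2; product 3*3*3*3*2*2 = 324.

324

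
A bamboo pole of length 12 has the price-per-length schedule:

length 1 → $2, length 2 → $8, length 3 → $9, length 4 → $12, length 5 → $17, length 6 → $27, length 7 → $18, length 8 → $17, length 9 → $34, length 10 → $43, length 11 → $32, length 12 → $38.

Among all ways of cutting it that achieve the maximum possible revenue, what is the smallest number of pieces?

2

Consider every possible first cut. r[k] is the best of p[i]+r[k−i] over all sellable i≤k.
r[1] = 2
r[2] = 8
r[3] = 10  (first piece 1, then r[2]=8)
r[4] = 16  (first piece 2, then r[2]=8)
r[5] = 18  (first piece 1, then r[4]=16)
r[6] = 27
r[7] = 29  (first piece 1, then r[6]=27)
r[8] = 35  (first piece 2, then r[6]=27)
r[9] = 37  (first piece 1, then r[8]=35)
r[10] = 43  (first piece 2, then r[8]=35)
r[11] = 45  (first piece 1, then r[10]=43)
r[12] = 54  (first piece 6, then r[6]=27)
Maximum revenue is $54.
Now minimize piece count subject to staying optimal: for each k, pieces[k] = 1 + min over i with p[i]+r[k−i]=r[k] of pieces[k−i].
pieces[9] = 3
pieces[10] = 1
pieces[11] = 2
pieces[12] = 2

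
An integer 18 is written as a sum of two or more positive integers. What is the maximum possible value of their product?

729

Define f[k] = max over 1≤i<k of i · max(k−i, f[k−i]); the inner max lets the remainder stay uncut if that's better.
f[2] = 1·max(1,0) = 1·1 = 1
f[3] = max(1·2, 2·1) = 2
f[4] = max(1·3, 2·2, 3·1) = 4
f[5] = max(1·4, 2·3, 3·2, 4·1) = 6
f[6] = max(1·6, 2·4, 3·3, 4·2, 5·1) = 9
f[7] = max(1·9, 2·6, 3·4, 4·3, 5·2, 6·1) = 12
f[8] = max(1·12, 2·9, 3·6, …, 6·2, 7·1) = 18
f[9] = max(1·18, 2·12, 3·9, …, 7·2, 8·1) = 27
f[10] = max(1·27, 2·18, 3·12, …, 8·2, 9·1) = 36
f[11] = max(1·36, 2·27, 3·18, …, 9·2, 10·1) = 54
f[12] = max(1·54, 2·36, 3·27, …, 10·2, 11·1) = 81
f[13] = max(1·81, 2·54, 3·36, …, 11·2, 12·1) = 108
f[14] = max(1·108, 2·81, 3·54, …, 12·2, 13·1) = 162
f[15] = max(1·162, 2·108, 3·81, …, 13·2, 14·1) = 243
f[16] = max(1·243, 2·162, 3·108, …, 14·2, 15·1) = 324
f[17] = max(1·324, 2·243, 3·162, …, 15·2, 16·1) = 486
f[18] = max(1·486, 2·324, 3·243, …, 16·2, 17·1) = 729
One optimal split: 3 + 3 + 3 + 3 + 3 + 3; product 3·3·3·3·3·3 = 729.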